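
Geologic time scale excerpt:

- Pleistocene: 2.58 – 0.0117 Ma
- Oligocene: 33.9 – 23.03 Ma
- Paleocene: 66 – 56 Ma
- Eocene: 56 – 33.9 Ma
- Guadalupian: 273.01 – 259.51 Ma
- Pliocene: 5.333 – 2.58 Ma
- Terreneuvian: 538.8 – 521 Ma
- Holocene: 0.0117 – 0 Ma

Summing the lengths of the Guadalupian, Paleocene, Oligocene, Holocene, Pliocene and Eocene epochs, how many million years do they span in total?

59.2347 million years

Duration is start − end for each: (273.01 − 259.51) + (66 − 56) + (33.9 − 23.03) + (0.0117 − 0) + (5.333 − 2.58) + (56 − 33.9).
That is 13.5 + 10 + 10.87 + 0.0117 + 2.753 + 22.1, which totals 59.2347 million years.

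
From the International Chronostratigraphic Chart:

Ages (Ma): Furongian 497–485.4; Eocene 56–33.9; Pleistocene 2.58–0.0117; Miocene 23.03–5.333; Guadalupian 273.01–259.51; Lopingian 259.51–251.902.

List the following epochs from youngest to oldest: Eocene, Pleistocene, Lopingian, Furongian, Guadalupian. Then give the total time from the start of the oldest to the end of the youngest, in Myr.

Pleistocene, Eocene, Lopingian, Guadalupian, Furongian; total span 496.9883 Myr

From the excerpt: Eocene 56–33.9; Pleistocene 2.58–0.0117; Lopingian 259.51–251.902; Furongian 497–485.4; Guadalupian 273.01–259.51 (Ma).
Larger Ma is earlier, so the oldest is Furongian and the youngest is Pleistocene; youngest to oldest: Pleistocene, Eocene, Lopingian, Guadalupian, Furongian.
Oldest start 497 minus youngest end 0.0117 gives 496.9883 Myr overall.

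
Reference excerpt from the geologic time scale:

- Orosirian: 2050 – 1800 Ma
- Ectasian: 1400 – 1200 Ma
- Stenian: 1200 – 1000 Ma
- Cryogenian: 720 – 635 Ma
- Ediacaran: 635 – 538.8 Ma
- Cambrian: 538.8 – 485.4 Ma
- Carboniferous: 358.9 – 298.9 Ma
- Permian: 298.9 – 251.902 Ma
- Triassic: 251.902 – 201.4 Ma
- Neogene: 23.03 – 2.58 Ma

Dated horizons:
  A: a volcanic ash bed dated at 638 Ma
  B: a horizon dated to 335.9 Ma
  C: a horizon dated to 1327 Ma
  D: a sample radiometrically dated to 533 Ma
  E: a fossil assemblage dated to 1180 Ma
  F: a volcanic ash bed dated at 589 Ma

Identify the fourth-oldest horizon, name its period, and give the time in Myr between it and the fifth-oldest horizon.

F, in the Ediacaran; 56 million years to D

Larger Ma means older, so oldest first: C 1327 > E 1180 > A 638 > F 589 > D 533 > B 335.9.
Counting 4 along gives F (589 Ma); the excerpt puts that inside the Ediacaran, 635–538.8 Ma.
Next in line is D (533 Ma), and 589 − 533 = 56 Myr.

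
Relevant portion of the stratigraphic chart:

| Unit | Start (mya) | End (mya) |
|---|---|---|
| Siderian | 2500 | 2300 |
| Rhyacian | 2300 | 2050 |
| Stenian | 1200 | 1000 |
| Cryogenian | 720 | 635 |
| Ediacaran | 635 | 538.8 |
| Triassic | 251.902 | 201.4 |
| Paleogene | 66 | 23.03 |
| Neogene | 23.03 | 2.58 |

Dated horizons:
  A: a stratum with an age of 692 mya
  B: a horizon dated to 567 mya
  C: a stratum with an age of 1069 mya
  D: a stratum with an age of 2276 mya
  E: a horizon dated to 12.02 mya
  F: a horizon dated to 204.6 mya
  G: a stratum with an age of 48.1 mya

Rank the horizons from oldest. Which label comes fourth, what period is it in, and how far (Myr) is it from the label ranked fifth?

Sorted oldest-first by Ma: D (2276), C (1069), A (692), B (567), F (204.6), G (48.1), E (12.02).
The fourth oldest is B at 567 Ma, which lies in 635–538.8 Ma: the Ediacaran.
The fifth oldest is F at 204.6 Ma; separation = |567 − 204.6| = 362.4 Myr.

B, in the Ediacaran; 362.4 million years to F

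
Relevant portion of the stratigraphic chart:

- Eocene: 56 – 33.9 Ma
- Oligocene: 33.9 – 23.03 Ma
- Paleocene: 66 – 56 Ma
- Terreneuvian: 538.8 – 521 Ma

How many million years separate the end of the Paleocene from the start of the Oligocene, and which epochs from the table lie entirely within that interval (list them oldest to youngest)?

22.1 million years; Eocene

End of Paleocene = 56 Ma; start of Oligocene = 33.9 Ma.
Gap = 56 − 33.9 = 22.1 Myr.
Epochs wholly inside 56–33.9 Ma: Eocene (56–33.9).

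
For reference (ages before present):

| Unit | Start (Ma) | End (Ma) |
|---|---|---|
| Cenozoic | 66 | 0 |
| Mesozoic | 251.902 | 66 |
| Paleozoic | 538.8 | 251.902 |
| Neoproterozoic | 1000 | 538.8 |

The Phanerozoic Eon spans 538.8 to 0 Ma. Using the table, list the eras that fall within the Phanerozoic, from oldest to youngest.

Eras with both bounds inside 538.8–0 Ma: Paleozoic (538.8–251.902), Mesozoic (251.902–66), Cenozoic (66–0).

Paleozoic, Mesozoic, Cenozoic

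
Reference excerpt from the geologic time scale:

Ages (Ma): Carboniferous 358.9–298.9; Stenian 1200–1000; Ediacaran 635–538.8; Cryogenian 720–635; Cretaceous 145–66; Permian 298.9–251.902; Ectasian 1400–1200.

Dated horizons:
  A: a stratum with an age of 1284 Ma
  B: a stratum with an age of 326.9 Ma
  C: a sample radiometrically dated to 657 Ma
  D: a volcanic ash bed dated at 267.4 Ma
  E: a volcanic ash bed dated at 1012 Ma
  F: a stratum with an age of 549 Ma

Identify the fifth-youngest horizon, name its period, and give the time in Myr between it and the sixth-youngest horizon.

Sorted youngest-first by Ma: D (267.4), B (326.9), F (549), C (657), E (1012), A (1284).
The fifth youngest is E at 1012 Ma, which lies in 1200–1000 Ma: the Stenian.
The sixth youngest is A at 1284 Ma; separation = |1012 − 1284| = 272 Myr.

E, in the Stenian; 272 million years to A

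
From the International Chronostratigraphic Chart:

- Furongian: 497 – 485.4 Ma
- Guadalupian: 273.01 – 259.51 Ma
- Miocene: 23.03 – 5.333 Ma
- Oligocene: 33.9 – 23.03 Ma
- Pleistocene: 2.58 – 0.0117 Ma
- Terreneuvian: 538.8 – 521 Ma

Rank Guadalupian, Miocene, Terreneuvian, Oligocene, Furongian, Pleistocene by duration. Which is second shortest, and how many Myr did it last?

Start − end for each: Guadalupian 273.01 − 259.51 = 13.5; Miocene 23.03 − 5.333 = 17.697; Terreneuvian 538.8 − 521 = 17.8; Oligocene 33.9 − 23.03 = 10.87; Furongian 497 − 485.4 = 11.6; Pleistocene 2.58 − 0.0117 = 2.5683.
Ranking these from shortest: Pleistocene < Oligocene < Furongian < Guadalupian < Miocene < Terreneuvian.
Position 2 in that ranking is Oligocene, which lasted 10.87 Myr.

Oligocene, 10.87 million years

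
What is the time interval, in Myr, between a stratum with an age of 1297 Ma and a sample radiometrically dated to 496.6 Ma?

800.4 million years

1297 − 496.6 = 800.4 million years.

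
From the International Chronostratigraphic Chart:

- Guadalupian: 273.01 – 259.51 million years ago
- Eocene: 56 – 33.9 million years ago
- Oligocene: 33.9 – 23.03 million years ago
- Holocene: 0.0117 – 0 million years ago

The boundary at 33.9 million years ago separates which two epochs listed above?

Eocene and Oligocene

The Eocene ends at 33.9 million years ago and the Oligocene begins at 33.9 million years ago, so they share that boundary.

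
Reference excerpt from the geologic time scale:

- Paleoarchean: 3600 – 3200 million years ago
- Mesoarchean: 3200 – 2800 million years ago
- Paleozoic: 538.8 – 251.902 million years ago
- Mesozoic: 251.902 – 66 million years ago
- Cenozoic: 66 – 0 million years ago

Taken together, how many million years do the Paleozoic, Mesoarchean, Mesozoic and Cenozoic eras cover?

Duration is start − end for each: (538.8 − 251.902) + (3200 − 2800) + (251.902 − 66) + (66 − 0).
That is 286.898 + 400 + 185.902 + 66, which totals 938.8 million years.

938.8 million years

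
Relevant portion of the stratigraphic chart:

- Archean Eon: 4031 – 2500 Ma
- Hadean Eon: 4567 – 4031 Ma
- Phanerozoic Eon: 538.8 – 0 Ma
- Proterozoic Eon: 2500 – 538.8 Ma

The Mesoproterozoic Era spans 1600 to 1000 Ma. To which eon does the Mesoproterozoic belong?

The Mesoproterozoic (1600–1000 Ma) lies entirely within 2500–538.8 Ma, the Proterozoic Eon.

Proterozoic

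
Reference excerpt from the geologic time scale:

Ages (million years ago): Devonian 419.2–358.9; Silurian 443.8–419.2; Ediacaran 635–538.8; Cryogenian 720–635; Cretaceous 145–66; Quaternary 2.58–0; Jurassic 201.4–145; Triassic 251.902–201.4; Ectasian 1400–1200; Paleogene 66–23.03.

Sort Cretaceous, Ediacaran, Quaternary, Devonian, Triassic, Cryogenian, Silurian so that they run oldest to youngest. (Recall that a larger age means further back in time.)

Cryogenian, then Ediacaran, then Silurian, then Devonian, then Triassic, then Cretaceous, then Quaternary

Read off each span (Ma): Cretaceous 145–66; Ediacaran 635–538.8; Quaternary 2.58–0; Devonian 419.2–358.9; Triassic 251.902–201.4; Cryogenian 720–635; Silurian 443.8–419.2.
Larger Ma is older, so oldest→youngest is Cryogenian, Ediacaran, Silurian, Devonian, Triassic, Cretaceous, Quaternary.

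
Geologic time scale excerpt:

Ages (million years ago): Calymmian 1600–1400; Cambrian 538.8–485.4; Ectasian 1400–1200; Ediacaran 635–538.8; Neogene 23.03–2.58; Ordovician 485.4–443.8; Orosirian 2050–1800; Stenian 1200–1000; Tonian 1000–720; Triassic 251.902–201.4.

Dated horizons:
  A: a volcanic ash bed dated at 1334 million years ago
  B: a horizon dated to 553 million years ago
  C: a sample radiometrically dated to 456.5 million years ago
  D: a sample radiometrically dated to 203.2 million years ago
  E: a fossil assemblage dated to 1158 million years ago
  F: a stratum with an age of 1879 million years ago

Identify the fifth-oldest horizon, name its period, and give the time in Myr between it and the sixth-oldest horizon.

Larger Ma means older, so oldest first: F 1879 > A 1334 > E 1158 > B 553 > C 456.5 > D 203.2.
Counting 5 along gives C (456.5 Ma); the excerpt puts that inside the Ordovician, 485.4–443.8 Ma.
Next in line is D (203.2 Ma), and 456.5 − 203.2 = 253.3 Myr.

C, in the Ordovician; 253.3 million years to D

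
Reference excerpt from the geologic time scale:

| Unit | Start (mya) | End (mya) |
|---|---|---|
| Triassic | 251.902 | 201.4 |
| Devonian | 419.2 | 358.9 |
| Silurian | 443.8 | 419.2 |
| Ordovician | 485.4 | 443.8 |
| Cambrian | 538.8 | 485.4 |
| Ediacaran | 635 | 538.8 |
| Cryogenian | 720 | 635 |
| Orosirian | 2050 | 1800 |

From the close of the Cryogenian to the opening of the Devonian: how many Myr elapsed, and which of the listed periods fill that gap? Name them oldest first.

215.8 million years; Ediacaran, Cambrian, Ordovician, Silurian

The Cryogenian closes at 635 Ma and the Devonian opens at 419.2 Ma, so the interval is 635 − 419.2 = 215.8 Myr.
A period fits inside if it starts at or after 635 Ma and ends at or before 419.2 Ma; oldest first that gives Ediacaran, Cambrian, Ordovician, Silurian.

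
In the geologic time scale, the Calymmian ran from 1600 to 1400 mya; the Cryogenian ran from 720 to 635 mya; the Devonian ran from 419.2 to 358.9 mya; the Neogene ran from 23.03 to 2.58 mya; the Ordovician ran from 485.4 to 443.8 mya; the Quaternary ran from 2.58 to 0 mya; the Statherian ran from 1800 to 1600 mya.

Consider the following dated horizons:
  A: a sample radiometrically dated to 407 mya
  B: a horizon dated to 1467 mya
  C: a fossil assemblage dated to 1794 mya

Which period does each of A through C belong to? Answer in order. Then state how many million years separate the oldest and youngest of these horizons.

Match each age against the start–end ranges in the excerpt: A = 407 Ma → Devonian (419.2–358.9); B = 1467 Ma → Calymmian (1600–1400); C = 1794 Ma → Statherian (1800–1600).
The largest age is 1794 Ma and the smallest is 407 Ma; their difference is 1387 Myr.

A — Devonian; B — Calymmian; C — Statherian; span 1387 million years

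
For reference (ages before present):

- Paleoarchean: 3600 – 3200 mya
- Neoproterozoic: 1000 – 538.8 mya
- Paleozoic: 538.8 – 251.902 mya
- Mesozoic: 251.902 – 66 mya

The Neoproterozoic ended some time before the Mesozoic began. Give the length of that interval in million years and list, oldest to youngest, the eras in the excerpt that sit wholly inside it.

286.898 million years; Paleozoic

The Neoproterozoic closes at 538.8 Ma and the Mesozoic opens at 251.902 Ma, so the interval is 538.8 − 251.902 = 286.898 Myr.
An era fits inside if it starts at or after 538.8 Ma and ends at or before 251.902 Ma; oldest first that gives Paleozoic.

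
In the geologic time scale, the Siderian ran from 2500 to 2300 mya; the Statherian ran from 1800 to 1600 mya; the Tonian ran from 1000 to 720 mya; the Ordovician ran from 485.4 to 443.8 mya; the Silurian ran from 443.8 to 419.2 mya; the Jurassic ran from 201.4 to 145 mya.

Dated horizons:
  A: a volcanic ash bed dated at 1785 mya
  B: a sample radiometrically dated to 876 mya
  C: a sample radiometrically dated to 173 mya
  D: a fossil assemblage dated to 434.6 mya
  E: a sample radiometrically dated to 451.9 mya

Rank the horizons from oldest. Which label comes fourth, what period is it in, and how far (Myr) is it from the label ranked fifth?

Larger Ma means older, so oldest first: A 1785 > B 876 > E 451.9 > D 434.6 > C 173.
Counting 4 along gives D (434.6 Ma); the excerpt puts that inside the Silurian, 443.8–419.2 Ma.
Next in line is C (173 Ma), and 434.6 − 173 = 261.6 Myr.

D, in the Silurian; 261.6 million years to C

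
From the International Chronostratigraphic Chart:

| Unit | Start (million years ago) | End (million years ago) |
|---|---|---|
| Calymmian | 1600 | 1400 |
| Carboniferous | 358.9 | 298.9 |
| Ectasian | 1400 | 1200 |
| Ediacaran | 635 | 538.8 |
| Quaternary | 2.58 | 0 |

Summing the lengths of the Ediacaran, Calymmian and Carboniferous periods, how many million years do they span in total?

Duration is start − end for each: (635 − 538.8) + (1600 − 1400) + (358.9 − 298.9).
That is 96.2 + 200 + 60, which totals 356.2 million years.

356.2 million years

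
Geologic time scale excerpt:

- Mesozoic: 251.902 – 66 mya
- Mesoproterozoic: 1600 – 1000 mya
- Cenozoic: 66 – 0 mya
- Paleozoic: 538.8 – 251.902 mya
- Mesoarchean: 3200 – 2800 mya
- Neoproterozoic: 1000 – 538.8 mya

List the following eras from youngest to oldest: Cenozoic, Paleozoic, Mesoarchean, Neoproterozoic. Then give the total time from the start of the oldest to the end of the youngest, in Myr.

Cenozoic, Paleozoic, Neoproterozoic, Mesoarchean; total span 3200 Myr

From the excerpt: Cenozoic 66–0; Paleozoic 538.8–251.902; Mesoarchean 3200–2800; Neoproterozoic 1000–538.8 (Ma).
Larger Ma is earlier, so the oldest is Mesoarchean and the youngest is Cenozoic; youngest to oldest: Cenozoic, Paleozoic, Neoproterozoic, Mesoarchean.
Oldest start 3200 minus youngest end 0 gives 3200 Myr overall.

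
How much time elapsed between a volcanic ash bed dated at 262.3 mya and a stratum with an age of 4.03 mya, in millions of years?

258.27 million years

262.3 − 4.03 = 258.27 million years.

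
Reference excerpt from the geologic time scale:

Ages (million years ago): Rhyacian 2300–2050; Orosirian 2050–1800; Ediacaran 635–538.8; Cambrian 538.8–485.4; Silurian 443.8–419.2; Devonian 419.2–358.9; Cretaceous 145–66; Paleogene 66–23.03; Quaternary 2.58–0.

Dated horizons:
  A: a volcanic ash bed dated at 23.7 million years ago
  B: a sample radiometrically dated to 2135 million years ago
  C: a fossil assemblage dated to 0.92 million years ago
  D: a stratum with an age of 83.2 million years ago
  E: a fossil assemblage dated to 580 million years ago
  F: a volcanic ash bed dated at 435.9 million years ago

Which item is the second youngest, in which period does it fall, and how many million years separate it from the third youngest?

A, in the Paleogene; 59.5 million years to D

Sorted youngest-first by Ma: C (0.92), A (23.7), D (83.2), F (435.9), E (580), B (2135).
The second youngest is A at 23.7 Ma, which lies in 66–23.03 Ma: the Paleogene.
The third youngest is D at 83.2 Ma; separation = |23.7 − 83.2| = 59.5 Myr.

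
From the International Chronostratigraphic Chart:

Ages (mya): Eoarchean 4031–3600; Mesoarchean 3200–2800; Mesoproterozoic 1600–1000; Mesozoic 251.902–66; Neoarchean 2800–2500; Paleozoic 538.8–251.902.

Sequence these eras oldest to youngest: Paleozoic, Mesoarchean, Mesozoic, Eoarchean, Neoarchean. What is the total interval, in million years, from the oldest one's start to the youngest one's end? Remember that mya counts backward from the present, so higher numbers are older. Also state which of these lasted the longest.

From the excerpt: Paleozoic 538.8–251.902; Mesoarchean 3200–2800; Mesozoic 251.902–66; Eoarchean 4031–3600; Neoarchean 2800–2500 (Ma).
Larger Ma is earlier, so the oldest is Eoarchean and the youngest is Mesozoic; oldest to youngest: Eoarchean, Mesoarchean, Neoarchean, Paleozoic, Mesozoic.
Oldest start 4031 minus youngest end 66 gives 3965 Myr overall.
Individual lengths (start − end): Mesozoic 185.902; Paleozoic 286.898; Mesoarchean 400; Eoarchean 431; Neoarchean 300. The largest is Eoarchean at 431 Myr.

Eoarchean → Mesoarchean → Neoarchean → Paleozoic → Mesozoic; total span 3965 Myr; longest is Eoarchean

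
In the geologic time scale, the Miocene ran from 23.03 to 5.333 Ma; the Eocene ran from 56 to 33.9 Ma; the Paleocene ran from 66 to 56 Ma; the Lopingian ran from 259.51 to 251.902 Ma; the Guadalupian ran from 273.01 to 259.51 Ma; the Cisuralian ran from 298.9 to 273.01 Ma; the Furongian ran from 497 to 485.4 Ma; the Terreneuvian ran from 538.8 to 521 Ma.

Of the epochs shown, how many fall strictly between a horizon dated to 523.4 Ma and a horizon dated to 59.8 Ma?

4

The older date is 523.4 Ma and the younger is 59.8 Ma.
Epochs with start < 523.4 and end > 59.8 Ma: Furongian (497–485.4), Cisuralian (298.9–273.01), Guadalupian (273.01–259.51), Lopingian (259.51–251.902).
That is 4 complete epochs.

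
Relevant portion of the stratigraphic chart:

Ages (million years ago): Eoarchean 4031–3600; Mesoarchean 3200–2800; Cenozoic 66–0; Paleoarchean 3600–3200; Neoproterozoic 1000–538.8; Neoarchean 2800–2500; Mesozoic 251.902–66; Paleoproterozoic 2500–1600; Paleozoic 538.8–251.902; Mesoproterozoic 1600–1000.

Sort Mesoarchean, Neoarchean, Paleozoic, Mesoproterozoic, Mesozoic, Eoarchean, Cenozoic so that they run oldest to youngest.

Sorting by start age (descending Ma, since larger Ma = older): Eoarchean start 4031, Mesoarchean start 3200, Neoarchean start 2800, Mesoproterozoic start 1600, Paleozoic start 538.8, Mesozoic start 251.902, Cenozoic start 66.

Eoarchean, Mesoarchean, Neoarchean, Mesoproterozoic, Paleozoic, Mesozoic, Cenozoic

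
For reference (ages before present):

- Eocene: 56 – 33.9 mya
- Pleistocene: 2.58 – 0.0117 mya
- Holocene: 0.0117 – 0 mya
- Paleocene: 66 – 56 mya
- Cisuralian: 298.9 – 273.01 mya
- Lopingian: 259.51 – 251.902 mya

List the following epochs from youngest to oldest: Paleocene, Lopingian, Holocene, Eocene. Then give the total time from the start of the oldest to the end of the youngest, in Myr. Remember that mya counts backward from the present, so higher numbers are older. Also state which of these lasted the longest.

Start ages (Ma): Lopingian 259.51, Paleocene 66, Eocene 56, Holocene 0.0117.
Ordered youngest to oldest: Holocene, Eocene, Paleocene, Lopingian.
Span = 259.51 − 0 = 259.51 Myr.
Durations: Lopingian 7.608, Paleocene 10, Eocene 22.1, Holocene 0.0117 → longest is Eocene (22.1 Myr).

Holocene, Eocene, Paleocene, Lopingian; total span 259.51 Myr; longest is Eocene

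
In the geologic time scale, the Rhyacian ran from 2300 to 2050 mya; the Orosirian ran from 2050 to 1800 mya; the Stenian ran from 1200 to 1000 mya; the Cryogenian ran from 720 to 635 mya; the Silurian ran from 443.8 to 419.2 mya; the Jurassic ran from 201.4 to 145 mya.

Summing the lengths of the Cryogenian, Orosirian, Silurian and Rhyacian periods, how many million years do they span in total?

Each duration: Cryogenian = 85; Orosirian = 250; Silurian = 24.6; Rhyacian = 250.
Sum: 85 + 250 + 24.6 + 250 = 609.6 Myr.

609.6 million years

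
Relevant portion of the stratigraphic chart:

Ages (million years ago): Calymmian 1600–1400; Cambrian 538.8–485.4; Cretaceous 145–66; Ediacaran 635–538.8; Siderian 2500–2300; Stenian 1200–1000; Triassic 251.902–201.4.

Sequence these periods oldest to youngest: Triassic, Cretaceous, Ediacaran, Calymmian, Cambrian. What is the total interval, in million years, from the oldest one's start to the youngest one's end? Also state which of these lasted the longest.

From the excerpt: Triassic 251.902–201.4; Cretaceous 145–66; Ediacaran 635–538.8; Calymmian 1600–1400; Cambrian 538.8–485.4 (Ma).
Larger Ma is earlier, so the oldest is Calymmian and the youngest is Cretaceous; oldest to youngest: Calymmian, Ediacaran, Cambrian, Triassic, Cretaceous.
Oldest start 1600 minus youngest end 66 gives 1534 Myr overall.
Individual lengths (start − end): Triassic 50.502; Cambrian 53.4; Ediacaran 96.2; Calymmian 200; Cretaceous 79. The largest is Calymmian at 200 Myr.

Calymmian, Ediacaran, Cambrian, Triassic, Cretaceous; total span 1534 Myr; longest is Calymmian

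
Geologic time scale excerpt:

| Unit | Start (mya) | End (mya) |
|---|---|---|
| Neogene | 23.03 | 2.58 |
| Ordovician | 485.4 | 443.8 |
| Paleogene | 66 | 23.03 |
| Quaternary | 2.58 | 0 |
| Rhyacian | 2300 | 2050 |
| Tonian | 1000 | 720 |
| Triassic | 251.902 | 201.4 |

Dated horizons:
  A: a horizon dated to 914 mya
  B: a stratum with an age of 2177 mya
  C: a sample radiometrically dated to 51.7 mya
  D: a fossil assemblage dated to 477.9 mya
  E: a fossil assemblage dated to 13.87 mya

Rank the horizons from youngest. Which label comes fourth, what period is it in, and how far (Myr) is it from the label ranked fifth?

Smaller Ma means younger, so youngest first: E 13.87 < C 51.7 < D 477.9 < A 914 < B 2177.
Counting 4 along gives A (914 Ma); the excerpt puts that inside the Tonian, 1000–720 Ma.
Next in line is B (2177 Ma), and 2177 − 914 = 1263 Myr.

A, in the Tonian; 1263 million years to B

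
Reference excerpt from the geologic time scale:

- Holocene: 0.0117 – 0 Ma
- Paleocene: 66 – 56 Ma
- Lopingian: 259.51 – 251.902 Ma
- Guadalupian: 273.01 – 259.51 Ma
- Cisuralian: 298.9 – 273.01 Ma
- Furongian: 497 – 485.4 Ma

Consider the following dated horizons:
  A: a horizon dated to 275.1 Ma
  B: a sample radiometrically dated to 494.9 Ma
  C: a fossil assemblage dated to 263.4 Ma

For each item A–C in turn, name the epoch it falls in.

A — Cisuralian; B — Furongian; C — Guadalupian

Match each age against the start–end ranges in the excerpt: A = 275.1 Ma → Cisuralian (298.9–273.01); B = 494.9 Ma → Furongian (497–485.4); C = 263.4 Ma → Guadalupian (273.01–259.51).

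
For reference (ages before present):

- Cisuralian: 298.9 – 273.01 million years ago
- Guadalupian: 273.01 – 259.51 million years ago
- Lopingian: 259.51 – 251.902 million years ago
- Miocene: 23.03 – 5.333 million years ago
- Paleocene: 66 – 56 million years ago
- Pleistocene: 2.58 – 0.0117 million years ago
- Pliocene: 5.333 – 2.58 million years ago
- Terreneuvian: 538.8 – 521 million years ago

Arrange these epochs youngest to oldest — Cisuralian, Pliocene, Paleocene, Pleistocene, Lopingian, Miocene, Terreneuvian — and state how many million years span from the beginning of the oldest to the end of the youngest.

From the excerpt: Cisuralian 298.9–273.01; Pliocene 5.333–2.58; Paleocene 66–56; Pleistocene 2.58–0.0117; Lopingian 259.51–251.902; Miocene 23.03–5.333; Terreneuvian 538.8–521 (Ma).
Larger Ma is earlier, so the oldest is Terreneuvian and the youngest is Pleistocene; youngest to oldest: Pleistocene, Pliocene, Miocene, Paleocene, Lopingian, Cisuralian, Terreneuvian.
Oldest start 538.8 minus youngest end 0.0117 gives 538.7883 Myr overall.

Pleistocene → Pliocene → Miocene → Paleocene → Lopingian → Cisuralian → Terreneuvian; total span 538.7883 Myr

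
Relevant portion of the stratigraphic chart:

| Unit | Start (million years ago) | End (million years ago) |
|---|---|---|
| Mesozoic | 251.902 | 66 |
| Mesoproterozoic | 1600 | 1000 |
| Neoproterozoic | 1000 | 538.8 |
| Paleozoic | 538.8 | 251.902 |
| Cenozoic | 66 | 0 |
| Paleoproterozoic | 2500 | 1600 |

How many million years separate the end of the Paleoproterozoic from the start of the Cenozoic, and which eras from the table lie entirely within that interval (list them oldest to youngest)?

1534 million years; Mesoproterozoic, Neoproterozoic, Paleozoic, Mesozoic

End of Paleoproterozoic = 1600 Ma; start of Cenozoic = 66 Ma.
Gap = 1600 − 66 = 1534 Myr.
Eras wholly inside 1600–66 Ma: Mesoproterozoic (1600–1000), Neoproterozoic (1000–538.8), Paleozoic (538.8–251.902), Mesozoic (251.902–66).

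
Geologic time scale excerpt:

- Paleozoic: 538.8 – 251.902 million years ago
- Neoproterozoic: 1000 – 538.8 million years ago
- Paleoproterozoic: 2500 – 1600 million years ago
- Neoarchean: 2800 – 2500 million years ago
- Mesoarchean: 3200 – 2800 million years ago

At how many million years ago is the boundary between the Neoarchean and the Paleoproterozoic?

2500 million years ago

The Neoarchean ends and the Paleoproterozoic begins at 2500 million years ago.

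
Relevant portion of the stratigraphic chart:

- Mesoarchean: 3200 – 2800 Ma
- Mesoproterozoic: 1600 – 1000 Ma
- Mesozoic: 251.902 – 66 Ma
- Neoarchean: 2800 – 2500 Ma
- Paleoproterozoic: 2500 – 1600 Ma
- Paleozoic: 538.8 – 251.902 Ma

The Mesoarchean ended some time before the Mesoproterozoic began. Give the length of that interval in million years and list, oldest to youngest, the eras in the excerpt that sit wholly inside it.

The Mesoarchean closes at 2800 Ma and the Mesoproterozoic opens at 1600 Ma, so the interval is 2800 − 1600 = 1200 Myr.
An era fits inside if it starts at or after 2800 Ma and ends at or before 1600 Ma; oldest first that gives Neoarchean, Paleoproterozoic.

1200 million years; Neoarchean, Paleoproterozoic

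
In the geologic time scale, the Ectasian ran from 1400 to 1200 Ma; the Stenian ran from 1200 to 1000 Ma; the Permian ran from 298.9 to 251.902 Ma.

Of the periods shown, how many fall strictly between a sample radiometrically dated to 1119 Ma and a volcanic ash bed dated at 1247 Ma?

0

The older date is 1247 Ma and the younger is 1119 Ma.
No period both begins after 1247 Ma and ends before 1119 Ma, so the count is 0.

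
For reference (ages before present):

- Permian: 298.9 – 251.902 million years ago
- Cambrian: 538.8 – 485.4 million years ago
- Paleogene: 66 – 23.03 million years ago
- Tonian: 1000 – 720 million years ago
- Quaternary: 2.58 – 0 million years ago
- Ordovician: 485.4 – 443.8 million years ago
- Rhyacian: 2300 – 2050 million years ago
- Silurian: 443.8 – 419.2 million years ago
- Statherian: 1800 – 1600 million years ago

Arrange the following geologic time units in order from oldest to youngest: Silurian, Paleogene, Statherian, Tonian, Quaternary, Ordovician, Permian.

Sorting by start age (descending Ma, since larger Ma = older): Statherian start 1800, Tonian start 1000, Ordovician start 485.4, Silurian start 443.8, Permian start 298.9, Paleogene start 66, Quaternary start 2.58.

Statherian, Tonian, Ordovician, Silurian, Permian, Paleogene, Quaternary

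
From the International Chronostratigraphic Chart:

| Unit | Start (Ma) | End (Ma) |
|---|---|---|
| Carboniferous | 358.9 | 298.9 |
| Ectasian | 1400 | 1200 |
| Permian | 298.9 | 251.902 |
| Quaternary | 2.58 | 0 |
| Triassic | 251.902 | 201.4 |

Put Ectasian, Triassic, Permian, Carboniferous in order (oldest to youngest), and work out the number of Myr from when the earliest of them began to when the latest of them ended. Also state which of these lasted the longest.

Ectasian → Carboniferous → Permian → Triassic; total span 1198.6 Myr; longest is Ectasian

Start ages (Ma): Ectasian 1400, Carboniferous 358.9, Permian 298.9, Triassic 251.902.
Ordered oldest to youngest: Ectasian, Carboniferous, Permian, Triassic.
Span = 1400 − 201.4 = 1198.6 Myr.
Durations: Permian 46.998, Ectasian 200, Carboniferous 60, Triassic 50.502 → longest is Ectasian (200 Myr).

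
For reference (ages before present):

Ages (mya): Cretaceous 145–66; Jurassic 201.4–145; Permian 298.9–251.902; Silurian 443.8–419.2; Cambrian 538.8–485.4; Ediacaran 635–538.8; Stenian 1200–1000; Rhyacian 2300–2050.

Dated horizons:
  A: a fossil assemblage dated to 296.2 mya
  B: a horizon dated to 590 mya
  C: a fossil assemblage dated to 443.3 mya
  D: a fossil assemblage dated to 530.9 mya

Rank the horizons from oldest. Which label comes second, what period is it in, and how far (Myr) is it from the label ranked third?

D, in the Cambrian; 87.6 million years to C

Larger Ma means older, so oldest first: B 590 > D 530.9 > C 443.3 > A 296.2.
Counting 2 along gives D (530.9 Ma); the excerpt puts that inside the Cambrian, 538.8–485.4 Ma.
Next in line is C (443.3 Ma), and 530.9 − 443.3 = 87.6 Myr.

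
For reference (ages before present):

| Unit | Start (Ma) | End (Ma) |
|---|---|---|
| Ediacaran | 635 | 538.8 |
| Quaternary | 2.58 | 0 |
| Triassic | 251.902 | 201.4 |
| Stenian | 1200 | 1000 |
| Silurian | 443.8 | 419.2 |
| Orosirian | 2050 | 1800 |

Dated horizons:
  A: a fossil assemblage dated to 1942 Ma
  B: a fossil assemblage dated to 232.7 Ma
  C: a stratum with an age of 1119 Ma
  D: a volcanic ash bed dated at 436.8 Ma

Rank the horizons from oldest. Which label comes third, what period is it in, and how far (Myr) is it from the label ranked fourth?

D, in the Silurian; 204.1 million years to B

Sorted oldest-first by Ma: A (1942), C (1119), D (436.8), B (232.7).
The third oldest is D at 436.8 Ma, which lies in 443.8–419.2 Ma: the Silurian.
The fourth oldest is B at 232.7 Ma; separation = |436.8 − 232.7| = 204.1 Myr.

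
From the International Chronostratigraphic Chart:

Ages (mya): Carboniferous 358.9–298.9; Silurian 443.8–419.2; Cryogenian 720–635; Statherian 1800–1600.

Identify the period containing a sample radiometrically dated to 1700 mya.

1700 Ma lies between 1800 and 1600 Ma, so it falls in the Statherian.

Statherian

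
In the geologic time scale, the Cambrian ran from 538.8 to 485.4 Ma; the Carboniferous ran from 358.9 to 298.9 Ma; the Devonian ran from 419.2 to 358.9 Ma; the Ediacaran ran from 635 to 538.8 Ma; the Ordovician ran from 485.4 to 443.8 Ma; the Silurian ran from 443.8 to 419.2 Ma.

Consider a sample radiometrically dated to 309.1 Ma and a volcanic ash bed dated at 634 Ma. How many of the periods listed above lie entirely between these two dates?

4

The older date is 634 Ma and the younger is 309.1 Ma.
Periods with start < 634 and end > 309.1 Ma: Cambrian (538.8–485.4), Ordovician (485.4–443.8), Silurian (443.8–419.2), Devonian (419.2–358.9).
That is 4 complete periods.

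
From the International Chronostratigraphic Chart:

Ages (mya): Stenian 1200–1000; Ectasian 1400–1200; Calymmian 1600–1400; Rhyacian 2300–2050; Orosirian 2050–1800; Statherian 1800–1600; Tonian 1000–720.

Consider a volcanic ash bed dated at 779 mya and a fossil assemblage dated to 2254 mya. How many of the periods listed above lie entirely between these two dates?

The older date is 2254 Ma and the younger is 779 Ma.
Periods with start < 2254 and end > 779 Ma: Orosirian (2050–1800), Statherian (1800–1600), Calymmian (1600–1400), Ectasian (1400–1200), Stenian (1200–1000).
That is 5 complete periods.

5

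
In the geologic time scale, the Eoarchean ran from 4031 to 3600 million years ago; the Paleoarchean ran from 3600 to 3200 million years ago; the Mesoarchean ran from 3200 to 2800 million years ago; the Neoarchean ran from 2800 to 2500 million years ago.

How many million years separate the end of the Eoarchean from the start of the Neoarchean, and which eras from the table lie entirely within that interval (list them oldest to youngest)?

The Eoarchean closes at 3600 Ma and the Neoarchean opens at 2800 Ma, so the interval is 3600 − 2800 = 800 Myr.
An era fits inside if it starts at or after 3600 Ma and ends at or before 2800 Ma; oldest first that gives Paleoarchean, Mesoarchean.

800 million years; Paleoarchean, Mesoarchean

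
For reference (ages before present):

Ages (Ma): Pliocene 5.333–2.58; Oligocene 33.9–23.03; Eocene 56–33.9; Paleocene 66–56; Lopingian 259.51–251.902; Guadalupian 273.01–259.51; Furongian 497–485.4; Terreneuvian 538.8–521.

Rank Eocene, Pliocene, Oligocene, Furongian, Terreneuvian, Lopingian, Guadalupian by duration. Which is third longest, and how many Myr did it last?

Durations: Eocene 22.1; Pliocene 2.753; Oligocene 10.87; Furongian 11.6; Terreneuvian 17.8; Lopingian 7.608; Guadalupian 13.5 Myr.
Sorted longest-first: Eocene (22.1), Terreneuvian (17.8), Guadalupian (13.5), Furongian (11.6), Oligocene (10.87), Lopingian (7.608), Pliocene (2.753).
The third longest is Guadalupian at 13.5 Myr.

Guadalupian, 13.5 million years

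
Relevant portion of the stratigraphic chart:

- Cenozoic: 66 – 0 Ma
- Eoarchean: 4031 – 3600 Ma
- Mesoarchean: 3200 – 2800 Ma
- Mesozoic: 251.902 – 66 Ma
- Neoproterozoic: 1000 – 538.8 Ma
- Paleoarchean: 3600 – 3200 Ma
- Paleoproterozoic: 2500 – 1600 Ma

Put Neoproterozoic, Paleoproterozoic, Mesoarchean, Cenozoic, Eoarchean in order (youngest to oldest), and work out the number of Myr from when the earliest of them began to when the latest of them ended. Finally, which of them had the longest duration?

From the excerpt: Neoproterozoic 1000–538.8; Paleoproterozoic 2500–1600; Mesoarchean 3200–2800; Cenozoic 66–0; Eoarchean 4031–3600 (Ma).
Larger Ma is earlier, so the oldest is Eoarchean and the youngest is Cenozoic; youngest to oldest: Cenozoic, Neoproterozoic, Paleoproterozoic, Mesoarchean, Eoarchean.
Oldest start 4031 minus youngest end 0 gives 4031 Myr overall.
Individual lengths (start − end): Neoproterozoic 461.2; Eoarchean 431; Mesoarchean 400; Paleoproterozoic 900; Cenozoic 66. The largest is Paleoproterozoic at 900 Myr.

Cenozoic → Neoproterozoic → Paleoproterozoic → Mesoarchean → Eoarchean; total span 4031 Myr; longest is Paleoproterozoic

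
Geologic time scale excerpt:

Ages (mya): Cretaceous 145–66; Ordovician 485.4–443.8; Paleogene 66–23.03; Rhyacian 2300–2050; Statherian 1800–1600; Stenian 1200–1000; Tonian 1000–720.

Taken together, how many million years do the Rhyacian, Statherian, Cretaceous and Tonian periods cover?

Duration is start − end for each: (2300 − 2050) + (1800 − 1600) + (145 − 66) + (1000 − 720).
That is 250 + 200 + 79 + 280, which totals 809 million years.

809 million years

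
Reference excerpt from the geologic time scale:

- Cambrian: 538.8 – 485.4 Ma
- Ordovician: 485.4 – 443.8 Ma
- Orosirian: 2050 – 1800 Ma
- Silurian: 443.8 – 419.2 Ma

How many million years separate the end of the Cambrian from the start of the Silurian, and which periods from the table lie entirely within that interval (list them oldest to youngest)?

41.6 million years; Ordovician

The Cambrian closes at 485.4 Ma and the Silurian opens at 443.8 Ma, so the interval is 485.4 − 443.8 = 41.6 Myr.
A period fits inside if it starts at or after 485.4 Ma and ends at or before 443.8 Ma; oldest first that gives Ordovician.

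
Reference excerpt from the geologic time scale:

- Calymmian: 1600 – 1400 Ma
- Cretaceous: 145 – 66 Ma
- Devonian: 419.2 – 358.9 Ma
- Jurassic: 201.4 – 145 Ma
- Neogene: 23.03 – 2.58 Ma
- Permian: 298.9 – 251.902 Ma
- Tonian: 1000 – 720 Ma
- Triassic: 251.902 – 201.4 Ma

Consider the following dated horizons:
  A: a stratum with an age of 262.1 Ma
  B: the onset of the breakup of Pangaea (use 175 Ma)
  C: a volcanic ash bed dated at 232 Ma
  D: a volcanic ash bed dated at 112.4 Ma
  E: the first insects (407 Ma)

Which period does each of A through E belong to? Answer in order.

A — Permian; B — Jurassic; C — Triassic; D — Cretaceous; E — Devonian

Match each age against the start–end ranges in the excerpt: A = 262.1 Ma → Permian (298.9–251.902); B = 175 Ma → Jurassic (201.4–145); C = 232 Ma → Triassic (251.902–201.4); D = 112.4 Ma → Cretaceous (145–66); E = 407 Ma → Devonian (419.2–358.9).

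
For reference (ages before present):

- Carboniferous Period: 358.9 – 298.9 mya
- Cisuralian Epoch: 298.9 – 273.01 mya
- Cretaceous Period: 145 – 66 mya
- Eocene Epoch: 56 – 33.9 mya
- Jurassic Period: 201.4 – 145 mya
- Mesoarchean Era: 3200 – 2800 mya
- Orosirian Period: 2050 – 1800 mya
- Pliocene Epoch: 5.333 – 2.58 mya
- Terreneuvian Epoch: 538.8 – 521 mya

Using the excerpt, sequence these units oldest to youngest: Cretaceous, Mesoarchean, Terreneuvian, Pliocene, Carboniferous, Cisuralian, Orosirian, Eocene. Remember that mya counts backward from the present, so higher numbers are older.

Mesoarchean, Orosirian, Terreneuvian, Carboniferous, Cisuralian, Cretaceous, Eocene, Pliocene

Sorting by start age (descending Ma, since larger Ma = older): Mesoarchean began 3200, Orosirian began 2050, Terreneuvian began 538.8, Carboniferous began 358.9, Cisuralian began 298.9, Cretaceous began 145, Eocene began 56, Pliocene began 5.333.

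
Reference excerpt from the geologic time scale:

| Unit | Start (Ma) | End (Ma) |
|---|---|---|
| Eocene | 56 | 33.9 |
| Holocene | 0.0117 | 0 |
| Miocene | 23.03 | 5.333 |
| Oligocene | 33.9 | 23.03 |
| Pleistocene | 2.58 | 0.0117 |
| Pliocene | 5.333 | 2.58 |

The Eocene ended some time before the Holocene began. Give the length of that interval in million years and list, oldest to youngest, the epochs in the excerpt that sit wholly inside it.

33.8883 million years; Oligocene, Miocene, Pliocene, Pleistocene

End of Eocene = 33.9 Ma; start of Holocene = 0.0117 Ma.
Gap = 33.9 − 0.0117 = 33.8883 Myr.
Epochs wholly inside 33.9–0.0117 Ma: Oligocene (33.9–23.03), Miocene (23.03–5.333), Pliocene (5.333–2.58), Pleistocene (2.58–0.0117).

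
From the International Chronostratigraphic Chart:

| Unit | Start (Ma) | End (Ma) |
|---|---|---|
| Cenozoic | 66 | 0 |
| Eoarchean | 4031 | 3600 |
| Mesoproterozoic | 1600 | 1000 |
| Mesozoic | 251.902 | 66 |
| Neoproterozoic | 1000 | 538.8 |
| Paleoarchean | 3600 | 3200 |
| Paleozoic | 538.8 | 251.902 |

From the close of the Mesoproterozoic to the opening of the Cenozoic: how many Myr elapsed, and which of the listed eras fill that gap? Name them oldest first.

934 million years; Neoproterozoic, Paleozoic, Mesozoic

End of Mesoproterozoic = 1000 Ma; start of Cenozoic = 66 Ma.
Gap = 1000 − 66 = 934 Myr.
Eras wholly inside 1000–66 Ma: Neoproterozoic (1000–538.8), Paleozoic (538.8–251.902), Mesozoic (251.902–66).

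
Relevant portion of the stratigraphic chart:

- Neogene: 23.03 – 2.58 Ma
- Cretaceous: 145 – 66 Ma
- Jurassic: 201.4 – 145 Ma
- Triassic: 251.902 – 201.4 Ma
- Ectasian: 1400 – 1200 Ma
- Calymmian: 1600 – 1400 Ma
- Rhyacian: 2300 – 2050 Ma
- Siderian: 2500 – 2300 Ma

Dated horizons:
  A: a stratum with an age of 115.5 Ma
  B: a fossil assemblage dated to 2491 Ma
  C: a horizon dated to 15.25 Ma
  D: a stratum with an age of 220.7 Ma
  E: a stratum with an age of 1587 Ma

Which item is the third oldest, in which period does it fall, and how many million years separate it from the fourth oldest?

Larger Ma means older, so oldest first: B 2491 > E 1587 > D 220.7 > A 115.5 > C 15.25.
Counting 3 along gives D (220.7 Ma); the excerpt puts that inside the Triassic, 251.902–201.4 Ma.
Next in line is A (115.5 Ma), and 220.7 − 115.5 = 105.2 Myr.

D, in the Triassic; 105.2 million years to A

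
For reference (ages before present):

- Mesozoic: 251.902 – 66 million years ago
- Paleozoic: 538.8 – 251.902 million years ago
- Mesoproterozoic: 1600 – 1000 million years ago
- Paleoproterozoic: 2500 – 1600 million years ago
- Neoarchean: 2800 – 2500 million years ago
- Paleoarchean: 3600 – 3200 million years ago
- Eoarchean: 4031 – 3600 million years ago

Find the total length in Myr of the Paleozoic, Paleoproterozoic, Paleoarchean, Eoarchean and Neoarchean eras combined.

Duration is start − end for each: (538.8 − 251.902) + (2500 − 1600) + (3600 − 3200) + (4031 − 3600) + (2800 − 2500).
That is 286.898 + 900 + 400 + 431 + 300, which totals 2317.898 million years.

2317.898 million years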